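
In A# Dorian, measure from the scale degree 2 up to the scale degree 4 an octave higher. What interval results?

minor tenth

The scale runs A# B# C# D# E# F## G#.
Scale degree 2 = B#; 4th degree (up an octave) = D#.
B# up to D# is 15 semitones, a half step narrower than a major tenth, so the interval is minor.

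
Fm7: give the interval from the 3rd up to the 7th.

perfect fifth

F-7 (F minor seventh): F A♭ C E♭.
So we need the interval from A♭ up to E♭.
A♭ up to E♭ spans 5 letter names and 7 semitones — a perfect fifth.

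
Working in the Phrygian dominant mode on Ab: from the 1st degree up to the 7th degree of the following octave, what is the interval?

Ab phrygian dominant: Ab Bbb C Db Eb Fb Gb.
The 1st degree is Ab and the 7th scale degree (up an octave) is Gb.
From Ab to Gb: 22 semitones over a fourteenth = minor.

minor fourteenth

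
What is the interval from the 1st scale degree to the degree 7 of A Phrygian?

minor seventh

A phrygian: A Bb C D E F G.
1st scale degree = A; 7th degree = G.
7 letter names make it a seventh; at 10 semitones (a half step narrower than major) the quality is minor.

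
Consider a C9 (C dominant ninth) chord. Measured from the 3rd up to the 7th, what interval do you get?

diminished fifth

The chord tones of C dominant ninth are C-E-G-Bb-D.
So we need the interval from E up to Bb.
5 letter names make it a fifth; at 6 semitones (a half step narrower than perfect) the quality is diminished.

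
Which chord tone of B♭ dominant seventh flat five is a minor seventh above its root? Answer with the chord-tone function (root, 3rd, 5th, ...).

7th

The chord tones of B♭7b5 are B♭ D F♭ A♭.
The root is B♭. A minor seventh above B♭ is A♭.
A♭ is the chord's 7th.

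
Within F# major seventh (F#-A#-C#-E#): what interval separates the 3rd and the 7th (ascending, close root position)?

perfect fifth

The 3rd is A# and the 7th is E#.
Counting 5 letters and 7 half steps from A# gives a perfect fifth.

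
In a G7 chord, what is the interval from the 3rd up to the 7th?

The chord tones of G7 are G–B–D–F.
So we need the interval from B up to F.
5 letter names make it a fifth; at 6 semitones (a half step narrower than perfect) the quality is diminished.
This 3–7 tritone is the characteristic tension at the heart of the dominant sound.

diminished fifth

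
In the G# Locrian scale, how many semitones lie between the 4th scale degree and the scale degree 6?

The scale is G# A B C# D E F#.
C# up to E is a minor third — 3 semitones.

3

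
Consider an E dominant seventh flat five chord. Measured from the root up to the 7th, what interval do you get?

E7b5 (E dominant seventh flat five): E, G#, Bb, D.
So we need the interval from E up to D.
E up to D is 10 semitones, a half step narrower than a major seventh, so the interval is minor.

minor 7th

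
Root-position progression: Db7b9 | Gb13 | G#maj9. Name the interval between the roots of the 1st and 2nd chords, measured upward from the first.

The roots are Db and Gb.
From Db to Gb is 5 semitones, exactly the perfect fourth.

perfect 4th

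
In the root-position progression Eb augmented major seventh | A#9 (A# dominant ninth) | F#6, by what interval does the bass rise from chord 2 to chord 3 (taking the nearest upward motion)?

The roots are A# and F#.
A# up to F# is 8 semitones, a half step narrower than a major sixth, so the interval is minor.

minor 6th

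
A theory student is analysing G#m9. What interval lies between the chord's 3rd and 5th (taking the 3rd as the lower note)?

Spelling the chord: G#, B, D#, F#, A#.
3rd = B; 5th = D#.
B up to D# spans 3 letter names and 4 semitones — a major third.

major third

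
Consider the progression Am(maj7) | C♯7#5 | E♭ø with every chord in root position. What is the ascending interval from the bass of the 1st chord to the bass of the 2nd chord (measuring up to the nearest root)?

The roots are A and C♯.
A up to C♯ spans 3 letter names and 4 semitones — a major third.

major third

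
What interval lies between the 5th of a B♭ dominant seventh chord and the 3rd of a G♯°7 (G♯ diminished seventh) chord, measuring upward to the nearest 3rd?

The 5th of B♭ dominant seventh is F; the 3rd of G♯°7 (G♯ diminished seventh) is B.
F up to B is 6 semitones, a half step wider than a perfect fourth, so the interval is augmented.

A4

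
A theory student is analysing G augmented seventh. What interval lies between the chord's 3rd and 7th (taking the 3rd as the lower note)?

diminished fifth

Spelling the chord: G, B, D#, F.
So we need the interval from B up to F.
B up to F is 6 semitones, a half step narrower than a perfect fifth, so the interval is diminished.
That tritone between 3rd and 7th is what gives the dominant seventh its pull toward resolution.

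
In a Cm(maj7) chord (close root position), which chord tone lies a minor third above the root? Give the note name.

Eb

Cm(maj7): C, Eb, G, B.
The root is C. A minor third above C is Eb.
Eb is the chord's 3rd.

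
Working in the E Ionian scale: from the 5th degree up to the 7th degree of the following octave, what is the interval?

Spelling the E Ionian scale: E F# G# A B C# D#.
So we need the interval from B up to D#.
From B to D# is 16 semitones, exactly the major tenth.

major tenth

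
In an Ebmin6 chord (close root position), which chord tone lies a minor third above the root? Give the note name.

Spelling the chord: Eb–Gb–Bb–C.
The root is Eb. A minor third above Eb is Gb.
Gb is the chord's 3rd.

Gb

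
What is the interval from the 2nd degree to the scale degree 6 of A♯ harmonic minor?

A♯ harmonic minor: A♯ B♯ C♯ D♯ E♯ F♯ G𝄪.
2nd degree = B♯; scale degree 6 = F♯.
From B♯ to F♯: 6 semitones over a fifth = diminished.

diminished 5th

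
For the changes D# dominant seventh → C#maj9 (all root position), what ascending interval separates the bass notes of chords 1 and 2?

minor seventh

The roots are D# and C#.
D# up to C# is 10 semitones, a half step narrower than a major seventh, so the interval is minor.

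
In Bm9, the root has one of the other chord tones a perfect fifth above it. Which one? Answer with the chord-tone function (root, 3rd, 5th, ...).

5th

Spelling the chord: B-D-F♯-A-C♯.
The root is B. A perfect fifth above B is F♯.
F♯ is the chord's 5th.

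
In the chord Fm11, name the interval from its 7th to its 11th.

perfect fifth

Fm11 is spelled F–A♭–C–E♭–G–B♭.
So we need the interval from E♭ up to B♭.
E♭ up to B♭ spans 5 letter names and 7 semitones — a perfect fifth.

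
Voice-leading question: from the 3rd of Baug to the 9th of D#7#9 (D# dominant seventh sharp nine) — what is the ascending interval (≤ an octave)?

The 3rd of Baug is D#; the 9th of D#7#9 (D# dominant seventh sharp nine) is E##.
2 letter names make it a second; at 3 semitones (a half step wider than major) the quality is augmented.

A2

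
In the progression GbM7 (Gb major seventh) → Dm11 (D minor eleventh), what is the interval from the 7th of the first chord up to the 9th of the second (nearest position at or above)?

The 7th of GbM7 (Gb major seventh) is F; the 9th of Dm11 (D minor eleventh) is E.
From F to E is 11 semitones, exactly the major seventh.

M7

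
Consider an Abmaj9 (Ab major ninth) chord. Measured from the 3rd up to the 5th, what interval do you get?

Abmaj9 is spelled Ab-C-Eb-G-Bb.
So we need the interval from C up to Eb.
From C to Eb: 3 semitones over a third = minor.

m3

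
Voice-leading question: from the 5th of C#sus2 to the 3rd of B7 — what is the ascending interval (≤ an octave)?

P5

C#sus2 has G# as its 5th, and B7 has D# as its 3rd.
Counting 5 letters and 7 half steps from G# gives a perfect fifth.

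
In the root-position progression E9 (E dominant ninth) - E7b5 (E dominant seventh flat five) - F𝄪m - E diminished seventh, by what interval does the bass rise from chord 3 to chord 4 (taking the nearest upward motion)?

diminished seventh

The roots are F𝄪 and E.
F𝄪 up to E is 9 semitones, a whole step narrower than a major seventh, so the interval is diminished.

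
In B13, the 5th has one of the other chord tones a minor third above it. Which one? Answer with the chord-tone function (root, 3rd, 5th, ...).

7th

Spelling the chord: B–D#–F#–A–C#–G#.
The 5th is F#. A minor third above F# is A.
A is the chord's 7th.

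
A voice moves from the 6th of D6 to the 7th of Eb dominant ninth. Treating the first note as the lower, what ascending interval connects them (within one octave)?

diminished third

D6 has B as its 6th, and Eb dominant ninth has Db as its 7th.
B up to Db is 2 semitones, a whole step narrower than a major third, so the interval is diminished.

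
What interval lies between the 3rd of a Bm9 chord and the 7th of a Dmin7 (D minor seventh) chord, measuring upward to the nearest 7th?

minor seventh

The 3rd of Bm9 is D; the 7th of Dmin7 (D minor seventh) is C.
7 letter names make it a seventh; at 10 semitones (a half step narrower than major) the quality is minor.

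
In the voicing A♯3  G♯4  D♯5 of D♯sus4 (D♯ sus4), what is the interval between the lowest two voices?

m7

Those voices are A♯3 and G♯4.
A♯ up to G♯ is 10 semitones, a half step narrower than a major seventh, so the interval is minor.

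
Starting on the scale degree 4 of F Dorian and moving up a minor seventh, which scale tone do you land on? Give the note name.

Ab

The scale is F G Ab Bb C D Eb.
The scale degree 4 is Bb; a minor seventh above that is Ab — scale degree 3.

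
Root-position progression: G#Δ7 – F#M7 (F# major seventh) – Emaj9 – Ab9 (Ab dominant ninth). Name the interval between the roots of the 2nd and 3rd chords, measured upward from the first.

m7

The roots are F# and E.
7 letter names make it a seventh; at 10 semitones (a half step narrower than major) the quality is minor.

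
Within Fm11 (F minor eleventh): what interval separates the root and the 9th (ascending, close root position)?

Spelling the chord: F-Ab-C-Eb-G-Bb.
So we need the interval from F up to G.
Counting 9 letters and 14 half steps from F gives a major ninth.

major ninth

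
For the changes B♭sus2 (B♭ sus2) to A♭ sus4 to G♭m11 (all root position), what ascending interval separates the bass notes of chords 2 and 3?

minor seventh

The roots are A♭ and G♭.
7 letter names make it a seventh; at 10 semitones (a half step narrower than major) the quality is minor.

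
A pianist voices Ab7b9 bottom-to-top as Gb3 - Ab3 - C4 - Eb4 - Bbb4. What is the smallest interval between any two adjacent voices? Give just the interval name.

Adjacent intervals: Gb3→Ab3 = major second; Ab3→C4 = major third; C4→Eb4 = minor third; Eb4→Bbb4 = diminished fifth.
The smallest is Gb3 to Ab3, a major second (2 semitones).

major second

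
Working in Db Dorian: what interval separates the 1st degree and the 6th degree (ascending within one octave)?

Db dorian: Db Eb Fb Gb Ab Bb Cb.
That puts Db below Bb.
From Db to Bb is 9 semitones, exactly the major sixth.

M6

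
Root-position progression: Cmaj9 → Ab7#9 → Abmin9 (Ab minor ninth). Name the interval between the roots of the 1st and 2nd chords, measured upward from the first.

The roots are C and Ab.
6 letter names make it a sixth; at 8 semitones (a half step narrower than major) the quality is minor.

minor sixth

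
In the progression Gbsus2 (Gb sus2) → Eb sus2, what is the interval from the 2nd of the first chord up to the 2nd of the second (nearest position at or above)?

The 2nd of Gbsus2 (Gb sus2) is Ab; the 2nd of Eb sus2 is F.
From Ab to F is 9 semitones, exactly the major sixth.

major sixth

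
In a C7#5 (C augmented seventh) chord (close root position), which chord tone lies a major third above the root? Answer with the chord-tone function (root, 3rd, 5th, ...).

Spelling the chord: C, E, G#, Bb.
The root is C. A major third above C is E.
E is the chord's 3rd.

3rd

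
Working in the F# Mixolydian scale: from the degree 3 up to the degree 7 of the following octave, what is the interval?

diminished twelfth

The scale runs F# G# A# B C# D# E.
That puts A# below E.
12 letter names make it a twelfth; at 18 semitones (a half step narrower than perfect) the quality is diminished.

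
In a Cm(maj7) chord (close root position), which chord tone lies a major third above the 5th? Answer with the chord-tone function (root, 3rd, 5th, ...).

7th

The chord tones of CmM7 (C minor-major seventh) are C-Eb-G-B.
The 5th is G. A major third above G is B.
B is the chord's 7th.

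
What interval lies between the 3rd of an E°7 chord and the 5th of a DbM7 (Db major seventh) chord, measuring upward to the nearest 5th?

minor second

The 3rd of E°7 is G; the 5th of DbM7 (Db major seventh) is Ab.
From G to Ab: 1 semitone over a second = minor.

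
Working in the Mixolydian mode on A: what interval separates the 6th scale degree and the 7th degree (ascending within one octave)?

The scale runs A B C♯ D E F♯ G.
6th scale degree = F♯; degree 7 = G.
2 letter names make it a second; at 1 semitone (a half step narrower than major) the quality is minor.

minor 2nd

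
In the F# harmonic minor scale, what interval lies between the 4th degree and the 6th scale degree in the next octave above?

minor 10th

Spelling the F# harmonic minor scale: F# G# A B C# D E#.
That puts B below D.
B up to D is 15 semitones, a half step narrower than a major tenth, so the interval is minor.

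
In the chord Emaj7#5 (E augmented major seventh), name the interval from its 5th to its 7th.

minor 3rd

E augmented major seventh: E, G#, B#, D#.
So we need the interval from B# up to D#.
B# up to D# is 3 semitones, a half step narrower than a major third, so the interval is minor.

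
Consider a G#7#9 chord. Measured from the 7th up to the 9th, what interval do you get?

The chord tones of G# dominant seventh sharp nine are G# B# D# F# A##.
7th = F#; 9th = A##.
From F# to A##: 5 semitones over a third = augmented.

augmented third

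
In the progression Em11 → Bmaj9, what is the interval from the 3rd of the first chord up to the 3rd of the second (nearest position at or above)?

augmented fifth

Em11 has G as its 3rd, and Bmaj9 has D# as its 3rd.
From G to D#: 8 semitones over a fifth = augmented.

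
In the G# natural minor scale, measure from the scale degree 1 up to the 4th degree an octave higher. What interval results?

The scale runs G# A# B C# D# E F#.
That puts G# below C#.
G# up to C# spans 11 letter names and 17 semitones — a perfect eleventh.

perfect eleventh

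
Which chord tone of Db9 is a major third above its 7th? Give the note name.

Db9 (Db dominant ninth) is spelled Db F Ab Cb Eb.
The 7th is Cb. A major third above Cb is Eb.
Eb is the chord's 9th.

Eb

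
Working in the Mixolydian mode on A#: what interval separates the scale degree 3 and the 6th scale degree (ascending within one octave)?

A# mixolydian: A# B# C## D# E# F## G#.
So we need the interval from C## up to F##.
Counting 4 letters and 5 half steps from C## gives a perfect fourth.

perfect 4th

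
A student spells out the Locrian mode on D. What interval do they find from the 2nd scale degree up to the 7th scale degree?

M6

D locrian: D E♭ F G A♭ B♭ C.
That puts E♭ below C.
Counting 6 letters and 9 half steps from E♭ gives a major sixth.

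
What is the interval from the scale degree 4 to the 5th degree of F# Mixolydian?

major second

Spelling F# Mixolydian: F# G# A# B C# D# E.
The scale degree 4 is B and the scale degree 5 is C#.
From B to C# is 2 semitones, exactly the major second.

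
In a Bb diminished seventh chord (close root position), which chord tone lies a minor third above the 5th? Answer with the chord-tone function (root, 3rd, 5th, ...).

7th

The chord tones of Bb diminished seventh are Bb-Db-Fb-Abb.
The 5th is Fb. A minor third above Fb is Abb.
Abb is the chord's 7th.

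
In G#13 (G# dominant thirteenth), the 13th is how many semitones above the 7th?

G#13: G# B# D# F# A# E#.
F# to E# is a major seventh: 11 semitones.

11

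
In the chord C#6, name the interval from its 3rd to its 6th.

perfect fourth

Spelling the chord: C#, E#, G#, A#.
The 3rd is E# and the 6th is A#.
From E# to A# is 5 semitones, exactly the perfect fourth.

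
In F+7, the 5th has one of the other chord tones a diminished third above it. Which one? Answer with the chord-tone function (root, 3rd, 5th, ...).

7th

F+7 (F augmented seventh): F, A, C#, Eb.
The 5th is C#. A diminished third above C# is Eb.
Eb is the chord's 7th.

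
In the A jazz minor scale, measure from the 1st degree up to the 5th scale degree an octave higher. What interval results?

Spelling the A jazz minor scale: A B C D E F# G#.
1st degree = A; degree 5 (up an octave) = E.
Counting 12 letters and 19 half steps from A gives a perfect twelfth.

perfect twelfth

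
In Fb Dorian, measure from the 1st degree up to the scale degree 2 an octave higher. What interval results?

Spelling Fb Dorian: Fb Gb Abb Bbb Cb Db Ebb.
That puts Fb below Gb.
Fb up to Gb spans 9 letter names and 14 semitones — a major ninth.

major ninth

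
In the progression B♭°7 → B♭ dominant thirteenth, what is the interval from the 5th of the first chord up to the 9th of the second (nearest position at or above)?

augmented fifth

B♭°7 has F♭ as its 5th, and B♭ dominant thirteenth has C as its 9th.
F♭ up to C is 8 semitones, a half step wider than a perfect fifth, so the interval is augmented.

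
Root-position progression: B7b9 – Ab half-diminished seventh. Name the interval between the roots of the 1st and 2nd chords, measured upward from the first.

The roots are B and Ab.
B up to Ab is 9 semitones, a whole step narrower than a major seventh, so the interval is diminished.

d7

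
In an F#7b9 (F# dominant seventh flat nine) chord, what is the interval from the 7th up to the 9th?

minor third

F#7b9 (F# dominant seventh flat nine): F#-A#-C#-E-G.
The 7th is E and the 9th is G.
E up to G is 3 semitones, a half step narrower than a major third, so the interval is minor.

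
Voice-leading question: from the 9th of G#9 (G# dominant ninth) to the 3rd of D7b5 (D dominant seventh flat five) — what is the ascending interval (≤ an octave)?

G#9 (G# dominant ninth) has A# as its 9th, and D7b5 (D dominant seventh flat five) has F# as its 3rd.
A# up to F# is 8 semitones, a half step narrower than a major sixth, so the interval is minor.

minor sixth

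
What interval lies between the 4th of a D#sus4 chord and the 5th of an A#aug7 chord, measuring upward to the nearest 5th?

D#sus4 has G# as its 4th, and A#aug7 has E## as its 5th.
G# up to E## is 10 semitones, a half step wider than a major sixth, so the interval is augmented.

augmented 6th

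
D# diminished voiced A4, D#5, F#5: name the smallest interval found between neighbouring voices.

Adjacent intervals: A4→D#5 = augmented fourth; D#5→F#5 = minor third.
The smallest is D#5 to F#5, a minor third (3 semitones).

m3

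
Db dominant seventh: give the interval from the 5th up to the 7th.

minor third

Db7 (Db dominant seventh) is spelled Db F Ab Cb.
So we need the interval from Ab up to Cb.
3 letter names make it a third; at 3 semitones (a half step narrower than major) the quality is minor.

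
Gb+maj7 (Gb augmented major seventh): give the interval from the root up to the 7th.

Gbmaj7#5 is spelled Gb-Bb-D-F.
That puts Gb below F.
From Gb to F is 11 semitones, exactly the major seventh.

major seventh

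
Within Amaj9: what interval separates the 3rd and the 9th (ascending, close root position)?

Spelling the chord: A C♯ E G♯ B.
That puts C♯ below B.
From C♯ to B: 10 semitones over a seventh = minor.

minor seventh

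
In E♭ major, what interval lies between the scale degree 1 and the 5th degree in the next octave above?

P12

The scale runs E♭ F G A♭ B♭ C D.
So we need the interval from E♭ up to B♭.
From E♭ to B♭ is 19 semitones, exactly the perfect twelfth.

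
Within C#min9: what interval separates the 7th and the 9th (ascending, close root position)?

major third

C#m9 is spelled C#-E-G#-B-D#.
The 7th is B and the 9th is D#.
B up to D# spans 3 letter names and 4 semitones — a major third.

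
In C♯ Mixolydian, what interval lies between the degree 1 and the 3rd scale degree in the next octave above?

major tenth

Spelling C♯ Mixolydian: C♯ D♯ E♯ F♯ G♯ A♯ B.
So we need the interval from C♯ up to E♯.
Counting 10 letters and 16 half steps from C♯ gives a major tenth.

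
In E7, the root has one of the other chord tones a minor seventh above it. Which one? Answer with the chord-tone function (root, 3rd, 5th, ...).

The chord tones of E7 are E G# B D.
The root is E. A minor seventh above E is D.
D is the chord's 7th.

7th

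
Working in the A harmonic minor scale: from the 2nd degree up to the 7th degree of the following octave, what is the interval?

major thirteenth

Spelling the A harmonic minor scale: A B C D E F G♯.
So we need the interval from B up to G♯.
Counting 13 letters and 21 half steps from B gives a major thirteenth.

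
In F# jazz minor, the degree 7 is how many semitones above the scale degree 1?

11

The scale is F# G# A B C# D# E#.
F# up to E# is a major seventh — 11 semitones.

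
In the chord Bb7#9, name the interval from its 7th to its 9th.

A3

Bb7#9 is spelled Bb, D, F, Ab, C#.
That puts Ab below C#.
3 letter names make it a third; at 5 semitones (a half step wider than major) the quality is augmented.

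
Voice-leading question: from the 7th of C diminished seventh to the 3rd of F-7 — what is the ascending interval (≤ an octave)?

major 7th

The 7th of C diminished seventh is Bbb; the 3rd of F-7 is Ab.
From Bbb to Ab is 11 semitones, exactly the major seventh.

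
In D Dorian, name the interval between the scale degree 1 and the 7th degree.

minor 7th

The scale runs D E F G A B C.
So we need the interval from D up to C.
From D to C: 10 semitones over a seventh = minor.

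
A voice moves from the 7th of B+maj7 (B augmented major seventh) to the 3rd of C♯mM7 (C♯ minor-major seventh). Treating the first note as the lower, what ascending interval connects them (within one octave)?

diminished 5th

B+maj7 (B augmented major seventh) has A♯ as its 7th, and C♯mM7 (C♯ minor-major seventh) has E as its 3rd.
A♯ up to E is 6 semitones, a half step narrower than a perfect fifth, so the interval is diminished.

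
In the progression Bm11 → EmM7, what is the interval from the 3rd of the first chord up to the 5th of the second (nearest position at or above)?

M6

Bm11 has D as its 3rd, and EmM7 has B as its 5th.
Counting 6 letters and 9 half steps from D gives a major sixth.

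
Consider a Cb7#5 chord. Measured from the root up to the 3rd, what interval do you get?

Spelling the chord: Cb-Eb-G-Bbb.
So we need the interval from Cb up to Eb.
Cb up to Eb spans 3 letter names and 4 semitones — a major third.

M3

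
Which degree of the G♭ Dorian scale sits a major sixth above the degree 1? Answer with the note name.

The scale is G♭ A♭ B𝄫 C♭ D♭ E♭ F♭.
The degree 1 is G♭; a major sixth above that is E♭ — scale degree 6.

Eb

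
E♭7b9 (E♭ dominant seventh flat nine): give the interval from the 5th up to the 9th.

d5

E♭7b9 (E♭ dominant seventh flat nine) is spelled E♭ G B♭ D♭ F♭.
5th = B♭; 9th = F♭.
5 letter names make it a fifth; at 6 semitones (a half step narrower than perfect) the quality is diminished.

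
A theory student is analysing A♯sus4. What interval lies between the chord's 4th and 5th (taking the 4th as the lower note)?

major second

A♯sus4: A♯-D♯-E♯.
That puts D♯ below E♯.
From D♯ to E♯ is 2 semitones, exactly the major second.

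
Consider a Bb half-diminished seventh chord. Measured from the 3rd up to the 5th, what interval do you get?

minor third

Bbm7b5 (Bb half-diminished seventh) is spelled Bb–Db–Fb–Ab.
So we need the interval from Db up to Fb.
3 letter names make it a third; at 3 semitones (a half step narrower than major) the quality is minor.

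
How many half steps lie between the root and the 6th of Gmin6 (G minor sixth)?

9

Gm6: G–B♭–D–E.
G to E is a major sixth: 9 semitones.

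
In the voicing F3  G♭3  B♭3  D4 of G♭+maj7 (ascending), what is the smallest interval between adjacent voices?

minor second

Adjacent intervals: F3→G♭3 = minor second; G♭3→B♭3 = major third; B♭3→D4 = major third.
The smallest is F3 to G♭3, a minor second (1 semitone).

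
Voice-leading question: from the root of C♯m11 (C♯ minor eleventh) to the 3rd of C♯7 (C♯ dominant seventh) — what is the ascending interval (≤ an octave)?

C♯m11 (C♯ minor eleventh) has C♯ as its root, and C♯7 (C♯ dominant seventh) has E♯ as its 3rd.
From C♯ to E♯ is 4 semitones, exactly the major third.

major third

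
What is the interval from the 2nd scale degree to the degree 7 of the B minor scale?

The scale runs B C# D E F# G A.
That puts C# below A.
From C# to A: 8 semitones over a sixth = minor.

m6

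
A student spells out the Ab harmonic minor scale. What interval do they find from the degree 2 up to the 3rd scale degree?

The scale runs Ab Bb Cb Db Eb Fb G.
That puts Bb below Cb.
From Bb to Cb: 1 semitone over a second = minor.

minor 2nd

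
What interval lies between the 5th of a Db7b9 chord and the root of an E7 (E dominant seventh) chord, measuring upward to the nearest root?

Db7b9 has Ab as its 5th, and E7 (E dominant seventh) has E as its root.
Ab up to E is 8 semitones, a half step wider than a perfect fifth, so the interval is augmented.

augmented fifth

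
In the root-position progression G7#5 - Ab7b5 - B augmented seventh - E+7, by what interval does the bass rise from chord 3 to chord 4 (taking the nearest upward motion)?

The roots are B and E.
From B to E is 5 semitones, exactly the perfect fourth.

perfect fourth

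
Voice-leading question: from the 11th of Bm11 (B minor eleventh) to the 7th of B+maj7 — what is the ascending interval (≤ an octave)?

augmented 4th

The 11th of Bm11 (B minor eleventh) is E; the 7th of B+maj7 is A♯.
From E to A♯: 6 semitones over a fourth = augmented.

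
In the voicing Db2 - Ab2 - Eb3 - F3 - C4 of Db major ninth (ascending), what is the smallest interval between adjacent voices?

Adjacent intervals: Db2→Ab2 = perfect fifth; Ab2→Eb3 = perfect fifth; Eb3→F3 = major second; F3→C4 = perfect fifth.
The smallest is Eb3 to F3, a major second (2 semitones).

major second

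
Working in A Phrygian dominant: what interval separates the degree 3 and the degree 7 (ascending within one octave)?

The scale runs A B♭ C♯ D E F G.
That puts C♯ below G.
C♯ up to G is 6 semitones, a half step narrower than a perfect fifth, so the interval is diminished.

diminished fifth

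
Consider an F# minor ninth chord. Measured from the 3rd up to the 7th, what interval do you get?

perfect 5th

The chord tones of F#m9 are F#-A-C#-E-G#.
3rd = A; 7th = E.
From A to E is 7 semitones, exactly the perfect fifth.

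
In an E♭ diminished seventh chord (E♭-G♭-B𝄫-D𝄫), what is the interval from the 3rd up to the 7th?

d5

3rd = G♭; 7th = D𝄫.
From G♭ to D𝄫: 6 semitones over a fifth = diminished.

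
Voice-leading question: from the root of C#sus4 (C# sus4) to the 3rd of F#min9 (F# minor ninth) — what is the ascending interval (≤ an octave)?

C#sus4 (C# sus4) has C# as its root, and F#min9 (F# minor ninth) has A as its 3rd.
6 letter names make it a sixth; at 8 semitones (a half step narrower than major) the quality is minor.

minor sixth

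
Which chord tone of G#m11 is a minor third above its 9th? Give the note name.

C#

Spelling the chord: G#, B, D#, F#, A#, C#.
The 9th is A#. A minor third above A# is C#.
C# is the chord's 11th.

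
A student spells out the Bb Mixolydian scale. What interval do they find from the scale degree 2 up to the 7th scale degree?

Spelling the Bb Mixolydian scale: Bb C D Eb F G Ab.
The scale degree 2 is C and the 7th degree is Ab.
6 letter names make it a sixth; at 8 semitones (a half step narrower than major) the quality is minor.

minor sixth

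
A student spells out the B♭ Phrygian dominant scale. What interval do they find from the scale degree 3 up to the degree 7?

B♭ phrygian dominant: B♭ C♭ D E♭ F G♭ A♭.
Scale degree 3 = D; 7th scale degree = A♭.
From D to A♭: 6 semitones over a fifth = diminished.

d5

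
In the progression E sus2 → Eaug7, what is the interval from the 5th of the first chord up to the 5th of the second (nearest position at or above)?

E sus2 has B as its 5th, and Eaug7 has B♯ as its 5th.
1 letter names make it a unison; at 1 semitone (a half step wider than perfect) the quality is augmented.

augmented 1st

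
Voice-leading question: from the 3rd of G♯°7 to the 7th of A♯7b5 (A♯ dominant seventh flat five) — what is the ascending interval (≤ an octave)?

G♯°7 has B as its 3rd, and A♯7b5 (A♯ dominant seventh flat five) has G♯ as its 7th.
From B to G♯ is 9 semitones, exactly the major sixth.

major 6th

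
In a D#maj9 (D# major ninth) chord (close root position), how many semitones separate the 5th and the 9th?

D#maj9 (D# major ninth) is spelled D#–F##–A#–C##–E#.
A# to E# is a perfect fifth: 7 semitones.

7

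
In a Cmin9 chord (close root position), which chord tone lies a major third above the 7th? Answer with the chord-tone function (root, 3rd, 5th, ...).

9th

Cm9: C–E♭–G–B♭–D.
The 7th is B♭. A major third above B♭ is D.
D is the chord's 9th.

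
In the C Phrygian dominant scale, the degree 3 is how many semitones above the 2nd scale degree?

The scale is C Db E F G Ab Bb.
Db up to E is an augmented second — 3 semitones.

3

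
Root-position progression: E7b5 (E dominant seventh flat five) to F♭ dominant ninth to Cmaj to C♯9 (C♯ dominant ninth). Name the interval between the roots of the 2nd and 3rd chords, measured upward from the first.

The roots are F♭ and C.
F♭ up to C is 8 semitones, a half step wider than a perfect fifth, so the interval is augmented.

augmented fifth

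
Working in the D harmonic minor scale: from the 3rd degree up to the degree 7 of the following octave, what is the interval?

Spelling the D harmonic minor scale: D E F G A B♭ C♯.
The 3rd degree is F and the 7th scale degree (up an octave) is C♯.
12 letter names make it a twelfth; at 20 semitones (a half step wider than perfect) the quality is augmented.

augmented twelfth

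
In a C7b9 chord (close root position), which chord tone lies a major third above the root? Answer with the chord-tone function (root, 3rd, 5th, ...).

3rd

Spelling the chord: C-E-G-Bb-Db.
The root is C. A major third above C is E.
E is the chord's 3rd.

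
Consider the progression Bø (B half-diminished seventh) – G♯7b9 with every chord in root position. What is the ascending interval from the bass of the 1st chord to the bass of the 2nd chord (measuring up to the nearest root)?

The roots are B and G♯.
B up to G♯ spans 6 letter names and 9 semitones — a major sixth.

M6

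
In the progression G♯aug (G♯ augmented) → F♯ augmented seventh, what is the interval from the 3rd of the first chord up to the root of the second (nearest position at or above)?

diminished fifth

The 3rd of G♯aug (G♯ augmented) is B♯; the root of F♯ augmented seventh is F♯.
From B♯ to F♯: 6 semitones over a fifth = diminished.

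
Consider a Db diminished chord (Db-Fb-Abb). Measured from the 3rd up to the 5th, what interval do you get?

minor 3rd

So we need the interval from Fb up to Abb.
From Fb to Abb: 3 semitones over a third = minor.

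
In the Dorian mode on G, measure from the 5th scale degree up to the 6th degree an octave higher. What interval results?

major ninth

G dorian: G A B♭ C D E F.
The 5th scale degree is D and the degree 6 (up an octave) is E.
From D to E is 14 semitones, exactly the major ninth.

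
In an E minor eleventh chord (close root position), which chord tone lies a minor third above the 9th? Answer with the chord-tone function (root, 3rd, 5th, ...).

11th

Spelling the chord: E-G-B-D-F♯-A.
The 9th is F♯. A minor third above F♯ is A.
A is the chord's 11th.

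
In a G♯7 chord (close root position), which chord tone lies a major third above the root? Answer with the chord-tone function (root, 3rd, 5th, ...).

3rd

Spelling the chord: G♯-B♯-D♯-F♯.
The root is G♯. A major third above G♯ is B♯.
B♯ is the chord's 3rd.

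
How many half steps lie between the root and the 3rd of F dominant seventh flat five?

Spelling the chord: F, A, Cb, Eb.
F to A is a major third: 4 semitones.

4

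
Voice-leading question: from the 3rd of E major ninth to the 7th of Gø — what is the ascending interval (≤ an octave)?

The 3rd of E major ninth is G♯; the 7th of Gø is F.
G♯ up to F is 9 semitones, a whole step narrower than a major seventh, so the interval is diminished.

diminished seventh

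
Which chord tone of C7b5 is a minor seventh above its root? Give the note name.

Bb

Spelling the chord: C–E–Gb–Bb.
The root is C. A minor seventh above C is Bb.
Bb is the chord's 7th.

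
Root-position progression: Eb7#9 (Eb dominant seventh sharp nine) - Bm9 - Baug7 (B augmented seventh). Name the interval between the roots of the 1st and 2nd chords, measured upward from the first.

The roots are Eb and B.
5 letter names make it a fifth; at 8 semitones (a half step wider than perfect) the quality is augmented.

augmented fifth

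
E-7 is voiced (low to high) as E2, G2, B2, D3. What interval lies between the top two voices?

minor third

Those voices are B2 and D3.
From B to D: 3 semitones over a third = minor.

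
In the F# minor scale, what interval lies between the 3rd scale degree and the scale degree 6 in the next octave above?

perfect eleventh

F# natural minor: F# G# A B C# D E.
That puts A below D.
A up to D spans 11 letter names and 17 semitones — a perfect eleventh.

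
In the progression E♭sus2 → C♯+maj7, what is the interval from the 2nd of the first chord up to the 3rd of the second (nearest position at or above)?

augmented seventh

E♭sus2 has F as its 2nd, and C♯+maj7 has E♯ as its 3rd.
7 letter names make it a seventh; at 12 semitones (a half step wider than major) the quality is augmented.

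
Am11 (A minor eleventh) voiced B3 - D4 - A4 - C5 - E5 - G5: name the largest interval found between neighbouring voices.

perfect 5th

Adjacent intervals: B3→D4 = minor third; D4→A4 = perfect fifth; A4→C5 = minor third; C5→E5 = major third; E5→G5 = minor third.
The largest is D4 to A4, a perfect fifth (7 semitones).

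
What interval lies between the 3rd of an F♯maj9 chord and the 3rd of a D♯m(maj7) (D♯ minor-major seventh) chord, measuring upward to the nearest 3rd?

minor sixth

F♯maj9 has A♯ as its 3rd, and D♯m(maj7) (D♯ minor-major seventh) has F♯ as its 3rd.
A♯ up to F♯ is 8 semitones, a half step narrower than a major sixth, so the interval is minor.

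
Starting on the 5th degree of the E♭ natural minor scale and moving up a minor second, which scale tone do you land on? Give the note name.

The scale is E♭ F G♭ A♭ B♭ C♭ D♭.
The 5th degree is B♭; a minor second above that is C♭ — scale degree 6.

Cb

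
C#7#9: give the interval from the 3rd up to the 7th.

diminished fifth

The chord tones of C#7#9 (C# dominant seventh sharp nine) are C# E# G# B D##.
So we need the interval from E# up to B.
E# up to B is 6 semitones, a half step narrower than a perfect fifth, so the interval is diminished.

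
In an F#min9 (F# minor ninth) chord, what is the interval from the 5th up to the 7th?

F#m9 (F# minor ninth) is spelled F#-A-C#-E-G#.
That puts C# below E.
From C# to E: 3 semitones over a third = minor.

minor third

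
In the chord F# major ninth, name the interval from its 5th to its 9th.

F# major ninth: F# A# C# E# G#.
The 5th is C# and the 9th is G#.
C# up to G# spans 5 letter names and 7 semitones — a perfect fifth.

perfect fifth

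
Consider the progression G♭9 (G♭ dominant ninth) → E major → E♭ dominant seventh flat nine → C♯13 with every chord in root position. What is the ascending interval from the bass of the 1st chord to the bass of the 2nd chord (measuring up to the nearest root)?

augmented sixth

The roots are G♭ and E.
From G♭ to E: 10 semitones over a sixth = augmented.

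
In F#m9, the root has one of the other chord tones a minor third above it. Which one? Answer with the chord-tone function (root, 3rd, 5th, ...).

F# minor ninth: F# A C# E G#.
The root is F#. A minor third above F# is A.
A is the chord's 3rd.

3rd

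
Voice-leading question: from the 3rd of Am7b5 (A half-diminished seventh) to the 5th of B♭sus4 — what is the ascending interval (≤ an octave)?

perfect fourth

The 3rd of Am7b5 (A half-diminished seventh) is C; the 5th of B♭sus4 is F.
C up to F spans 4 letter names and 5 semitones — a perfect fourth.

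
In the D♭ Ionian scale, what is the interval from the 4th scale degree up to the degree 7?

Spelling the D♭ Ionian scale: D♭ E♭ F G♭ A♭ B♭ C.
That puts G♭ below C.
From G♭ to C: 6 semitones over a fourth = augmented.

A4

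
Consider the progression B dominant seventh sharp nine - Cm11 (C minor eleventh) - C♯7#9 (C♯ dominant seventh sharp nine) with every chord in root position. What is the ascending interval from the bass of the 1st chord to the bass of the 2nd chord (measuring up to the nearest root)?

The roots are B and C.
From B to C: 1 semitone over a second = minor.

minor 2nd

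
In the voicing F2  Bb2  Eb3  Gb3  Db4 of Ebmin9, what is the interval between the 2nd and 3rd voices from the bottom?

P4

Those voices are Bb2 and Eb3.
From Bb to Eb is 5 semitones, exactly the perfect fourth.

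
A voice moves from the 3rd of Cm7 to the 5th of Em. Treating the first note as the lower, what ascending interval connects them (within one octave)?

augmented fifth

The 3rd of Cm7 is Eb; the 5th of Em is B.
5 letter names make it a fifth; at 8 semitones (a half step wider than perfect) the quality is augmented.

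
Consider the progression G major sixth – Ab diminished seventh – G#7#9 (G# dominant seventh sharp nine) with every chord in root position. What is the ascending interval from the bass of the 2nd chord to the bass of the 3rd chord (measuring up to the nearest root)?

The roots are Ab and G#.
Ab up to G# is 12 semitones, a half step wider than a major seventh, so the interval is augmented.

augmented seventh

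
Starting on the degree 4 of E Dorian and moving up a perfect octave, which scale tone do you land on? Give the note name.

A

The scale is E F# G A B C# D.
The degree 4 is A; a perfect octave above that is A — scale degree 4.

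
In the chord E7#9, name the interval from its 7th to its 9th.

augmented 3rd

E7#9 (E dominant seventh sharp nine): E–G#–B–D–F##.
So we need the interval from D up to F##.
3 letter names make it a third; at 5 semitones (a half step wider than major) the quality is augmented.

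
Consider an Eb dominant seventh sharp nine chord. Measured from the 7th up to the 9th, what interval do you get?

A3

Spelling the chord: Eb G Bb Db F#.
The 7th is Db and the 9th is F#.
From Db to F#: 5 semitones over a third = augmented.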